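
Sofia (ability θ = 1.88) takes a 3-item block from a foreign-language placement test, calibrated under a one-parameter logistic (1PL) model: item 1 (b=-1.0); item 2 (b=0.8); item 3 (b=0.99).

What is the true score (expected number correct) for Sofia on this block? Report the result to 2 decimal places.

2.40

P(θ) = 1 / (1 + exp(−(θ − b)))
P_1 = 1/(1+e^{-2.8800}) = 0.9468
P_2 = 1/(1+e^{-1.0800}) = 0.7465
P_3 = 1/(1+e^{-0.8900}) = 0.7089
E[score] = 0.9468 + 0.7465 + 0.7089 = 2.4022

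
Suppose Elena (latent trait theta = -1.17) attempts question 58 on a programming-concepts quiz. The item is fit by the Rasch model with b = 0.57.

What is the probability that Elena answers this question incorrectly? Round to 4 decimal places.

P(theta) = 1 / (1 + exp(−(theta − b)))
Exponent: (-1.17 − 0.57) = -1.7400
1/(1 + e^{1.7400}) = 0.1493
P = 0.1493
P(incorrect) = 1 − 0.1493 = 0.8507

0.8507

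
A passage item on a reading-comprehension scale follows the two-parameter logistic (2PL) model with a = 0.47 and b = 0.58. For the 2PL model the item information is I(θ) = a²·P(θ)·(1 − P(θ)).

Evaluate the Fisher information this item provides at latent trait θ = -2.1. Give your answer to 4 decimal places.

0.0380

P = 1/(1+e^{1.2596}) = 0.2210
P(1−P) = 0.2210 × 0.7790 = 0.1722
I = a² × P(1−P) = 0.47² × 0.1722 = 0.03804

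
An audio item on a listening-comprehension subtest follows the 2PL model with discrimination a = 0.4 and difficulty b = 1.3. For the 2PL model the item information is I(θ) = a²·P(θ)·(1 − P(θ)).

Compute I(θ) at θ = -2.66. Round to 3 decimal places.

P = 1/(1+e^{1.5840}) = 0.1702
P(1−P) = 0.1702 × 0.8298 = 0.1413
I = a² × P(1−P) = 0.4² × 0.1413 = 0.02260

0.023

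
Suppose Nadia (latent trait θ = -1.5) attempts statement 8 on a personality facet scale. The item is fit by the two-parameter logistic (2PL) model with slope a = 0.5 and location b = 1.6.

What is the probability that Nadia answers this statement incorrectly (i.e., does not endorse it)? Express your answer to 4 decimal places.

0.8249

P(θ) = 1 / (1 + exp(−a(θ − b)))
Exponent: 0.5 × (-1.5 − 1.6) = -1.5500
1/(1 + e^{1.5500}) = 0.1751
P(incorrect) = 1 − 0.1751 = 0.8249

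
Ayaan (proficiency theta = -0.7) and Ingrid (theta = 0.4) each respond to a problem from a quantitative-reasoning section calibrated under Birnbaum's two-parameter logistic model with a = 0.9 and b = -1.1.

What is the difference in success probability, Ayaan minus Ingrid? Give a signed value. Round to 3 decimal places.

P(theta) = 1 / (1 + exp(−a(theta − b)))
P(Ayaan) = 0.5890  [exponent 0.3600]
P(Ingrid) = 0.7941  [exponent 1.3500]
Difference = 0.5890 − 0.7941 = -0.2051

-0.205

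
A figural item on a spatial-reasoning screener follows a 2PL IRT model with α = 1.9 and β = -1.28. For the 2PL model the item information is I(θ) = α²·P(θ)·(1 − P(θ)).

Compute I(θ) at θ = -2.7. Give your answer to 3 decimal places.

P = 1/(1+e^{2.6980}) = 0.0631
P(1−P) = 0.0631 × 0.9369 = 0.0591
I = α² × P(1−P) = 1.9² × 0.0591 = 0.21339

0.213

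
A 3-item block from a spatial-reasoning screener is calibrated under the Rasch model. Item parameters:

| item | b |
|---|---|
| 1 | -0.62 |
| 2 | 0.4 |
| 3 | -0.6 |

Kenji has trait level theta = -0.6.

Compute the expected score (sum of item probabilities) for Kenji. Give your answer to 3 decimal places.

P(theta) = 1 / (1 + exp(−(theta − b)))
P_1 = 1/(1+e^{-0.0200}) = 0.5050
P_2 = 1/(1+e^{1.0000}) = 0.2689
P_3 = 1/(1+e^{0.0000}) = 0.5000
E[score] = 0.5050 + 0.2689 + 0.5000 = 1.2739

1.274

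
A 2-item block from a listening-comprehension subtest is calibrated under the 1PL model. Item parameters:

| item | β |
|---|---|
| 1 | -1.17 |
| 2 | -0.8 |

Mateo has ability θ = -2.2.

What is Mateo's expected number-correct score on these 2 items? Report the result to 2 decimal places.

P(θ) = 1 / (1 + exp(−(θ − β)))
P_1 = 1/(1+e^{1.0300}) = 0.2631
P_2 = 1/(1+e^{1.4000}) = 0.1978
E[score] = 0.2631 + 0.1978 = 0.4609

0.46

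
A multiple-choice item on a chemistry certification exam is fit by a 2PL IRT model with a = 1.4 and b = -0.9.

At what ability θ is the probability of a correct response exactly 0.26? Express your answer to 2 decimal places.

-1.65

P(θ) = 1 / (1 + exp(−a(θ − b)))
logit = ln(0.2600/0.7400) = -1.0460
θ = b + logit/(a) = -0.9 + (-1.0460)/1.4000 = -1.6471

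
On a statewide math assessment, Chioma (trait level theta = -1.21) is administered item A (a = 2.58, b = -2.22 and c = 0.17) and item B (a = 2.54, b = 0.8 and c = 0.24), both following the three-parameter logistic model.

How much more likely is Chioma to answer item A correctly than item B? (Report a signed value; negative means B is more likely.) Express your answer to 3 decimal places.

0.698

P(theta) = c + (1 − c) · 1 / (1 + exp(−a(theta − b)))
P_A = 0.9429
P_B = 0.2446
P_A − P_B = 0.6983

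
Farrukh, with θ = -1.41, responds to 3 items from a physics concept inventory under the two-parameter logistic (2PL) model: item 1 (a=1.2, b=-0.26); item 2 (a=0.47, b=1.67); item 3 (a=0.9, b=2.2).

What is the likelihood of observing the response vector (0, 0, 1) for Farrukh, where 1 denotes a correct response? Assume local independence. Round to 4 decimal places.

0.0242

P(θ) = 1 / (1 + exp(−a(θ − b)))
P_1 = 1/(1+e^{1.3800}) = 0.2010
P_2 = 1/(1+e^{1.4476}) = 0.1904
P_3 = 1/(1+e^{3.2490}) = 0.0374
L = (1−P_1) × (1−P_2) × P_3 = 0.7990 × 0.8096 × 0.0374 = 0.02417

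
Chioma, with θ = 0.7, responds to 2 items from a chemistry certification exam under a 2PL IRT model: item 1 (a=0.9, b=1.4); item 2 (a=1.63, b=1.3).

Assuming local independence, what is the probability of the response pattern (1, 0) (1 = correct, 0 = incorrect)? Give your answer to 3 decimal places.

P(θ) = 1 / (1 + exp(−a(θ − b)))
P_1 = 1/(1+e^{0.6300}) = 0.3475
P_2 = 1/(1+e^{0.9780}) = 0.2733
L = P_1 × (1−P_2) = 0.3475 × 0.7267 = 0.25254

0.253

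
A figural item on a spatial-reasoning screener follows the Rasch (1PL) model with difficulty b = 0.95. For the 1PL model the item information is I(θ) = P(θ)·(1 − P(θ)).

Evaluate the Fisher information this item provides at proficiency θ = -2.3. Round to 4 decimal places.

P = 1/(1+e^{3.2500}) = 0.0373
P(1−P) = 0.0373 × 0.9627 = 0.0359
I = P(1−P) = 0.03593

0.0359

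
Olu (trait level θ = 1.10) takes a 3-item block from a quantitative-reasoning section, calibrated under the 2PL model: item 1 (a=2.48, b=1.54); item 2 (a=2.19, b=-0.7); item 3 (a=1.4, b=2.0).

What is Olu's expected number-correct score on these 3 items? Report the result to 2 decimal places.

1.45

P(θ) = 1 / (1 + exp(−a(θ − b)))
P_1 = 1/(1+e^{1.0912}) = 0.2514
P_2 = 1/(1+e^{-3.9420}) = 0.9810
P_3 = 1/(1+e^{1.2600}) = 0.2210
E[score] = 0.2514 + 0.9810 + 0.2210 = 1.4533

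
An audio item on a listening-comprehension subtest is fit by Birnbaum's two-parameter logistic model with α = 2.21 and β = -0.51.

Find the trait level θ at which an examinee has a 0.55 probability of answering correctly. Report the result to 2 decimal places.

-0.42

P(θ) = 1 / (1 + exp(−α(θ − β)))
logit = ln(0.5500/0.4500) = 0.2007
θ = β + logit/(α) = -0.51 + 0.2007/2.2100 = -0.4192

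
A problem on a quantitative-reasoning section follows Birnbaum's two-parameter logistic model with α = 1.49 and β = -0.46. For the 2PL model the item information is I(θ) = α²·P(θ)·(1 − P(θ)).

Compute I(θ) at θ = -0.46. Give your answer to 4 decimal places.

0.5550

P = 1/(1+e^{0.0000}) = 0.5000
P(1−P) = 0.5000 × 0.5000 = 0.2500
I = α² × P(1−P) = 1.49² × 0.2500 = 0.55502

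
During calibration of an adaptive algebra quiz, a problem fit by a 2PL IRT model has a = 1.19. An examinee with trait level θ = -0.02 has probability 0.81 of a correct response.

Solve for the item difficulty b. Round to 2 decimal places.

-1.24

P(θ) = 1 / (1 + exp(−a(θ − b)))
logit(0.81) = ln(0.81/0.19) = 1.4500
b = θ − logit/(a) = -0.02 − 1.4500/1.1900 = -1.2385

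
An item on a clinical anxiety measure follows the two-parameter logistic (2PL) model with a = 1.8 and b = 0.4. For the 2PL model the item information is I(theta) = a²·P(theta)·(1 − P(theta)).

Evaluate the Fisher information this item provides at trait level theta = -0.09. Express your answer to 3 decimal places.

0.671

P = 1/(1+e^{0.8820}) = 0.2928
P(1−P) = 0.2928 × 0.7072 = 0.2071
I = a² × P(1−P) = 1.8² × 0.2071 = 0.67085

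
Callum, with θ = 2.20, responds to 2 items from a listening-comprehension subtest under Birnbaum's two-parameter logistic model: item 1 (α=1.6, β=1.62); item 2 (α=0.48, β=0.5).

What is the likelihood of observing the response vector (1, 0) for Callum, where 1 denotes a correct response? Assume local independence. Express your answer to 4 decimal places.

0.2197

P(θ) = 1 / (1 + exp(−α(θ − β)))
P_1 = 1/(1+e^{-0.9280}) = 0.7167
P_2 = 1/(1+e^{-0.8160}) = 0.6934
L = P_1 × (1−P_2) = 0.7167 × 0.3066 = 0.21974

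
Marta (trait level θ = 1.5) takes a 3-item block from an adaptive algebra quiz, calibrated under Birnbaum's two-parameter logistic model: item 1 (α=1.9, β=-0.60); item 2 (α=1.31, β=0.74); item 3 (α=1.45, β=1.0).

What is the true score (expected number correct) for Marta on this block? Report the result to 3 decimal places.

2.386

P(θ) = 1 / (1 + exp(−α(θ − β)))
P_1 = 1/(1+e^{-3.9900}) = 0.9818
P_2 = 1/(1+e^{-0.9956}) = 0.7302
P_3 = 1/(1+e^{-0.7250}) = 0.6737
E[score] = 0.9818 + 0.7302 + 0.6737 = 2.3857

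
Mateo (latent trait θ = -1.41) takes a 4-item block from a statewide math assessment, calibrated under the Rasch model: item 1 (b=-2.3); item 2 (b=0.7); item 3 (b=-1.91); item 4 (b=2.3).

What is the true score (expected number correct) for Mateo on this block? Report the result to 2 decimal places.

P(θ) = 1 / (1 + exp(−(θ − b)))
P_1 = 1/(1+e^{-0.8900}) = 0.7089
P_2 = 1/(1+e^{2.1100}) = 0.1081
P_3 = 1/(1+e^{-0.5000}) = 0.6225
P_4 = 1/(1+e^{3.7100}) = 0.0239
E[score] = 0.7089 + 0.1081 + 0.6225 + 0.0239 = 1.4634

1.46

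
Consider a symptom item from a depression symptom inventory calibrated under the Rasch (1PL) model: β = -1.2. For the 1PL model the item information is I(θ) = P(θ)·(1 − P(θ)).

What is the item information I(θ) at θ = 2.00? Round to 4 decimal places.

0.0376

P = 1/(1+e^{-3.2000}) = 0.9608
P(1−P) = 0.9608 × 0.0392 = 0.0376
I = P(1−P) = 0.03763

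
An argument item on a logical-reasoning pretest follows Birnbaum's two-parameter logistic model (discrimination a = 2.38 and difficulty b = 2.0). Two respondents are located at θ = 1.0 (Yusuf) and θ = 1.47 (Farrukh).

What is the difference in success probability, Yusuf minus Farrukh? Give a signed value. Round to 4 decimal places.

P(θ) = 1 / (1 + exp(−a(θ − b)))
P(Yusuf) = 0.0847  [exponent -2.3800]
P(Farrukh) = 0.2207  [exponent -1.2614]
Difference = 0.0847 − 0.2207 = -0.1360

-0.1360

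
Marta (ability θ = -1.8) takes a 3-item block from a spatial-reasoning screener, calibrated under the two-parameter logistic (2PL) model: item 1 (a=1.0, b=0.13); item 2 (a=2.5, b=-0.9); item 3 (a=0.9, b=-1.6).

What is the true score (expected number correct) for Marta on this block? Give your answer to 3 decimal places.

P(θ) = 1 / (1 + exp(−a(θ − b)))
P_1 = 1/(1+e^{1.9300}) = 0.1268
P_2 = 1/(1+e^{2.2500}) = 0.0953
P_3 = 1/(1+e^{0.1800}) = 0.4551
E[score] = 0.1268 + 0.0953 + 0.4551 = 0.6772

0.677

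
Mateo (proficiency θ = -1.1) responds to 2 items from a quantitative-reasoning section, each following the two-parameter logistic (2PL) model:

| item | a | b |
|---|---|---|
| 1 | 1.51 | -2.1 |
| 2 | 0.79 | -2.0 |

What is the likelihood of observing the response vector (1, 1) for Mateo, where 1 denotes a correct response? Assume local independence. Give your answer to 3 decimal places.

0.549

P(θ) = 1 / (1 + exp(−a(θ − b)))
P_1 = 1/(1+e^{-1.5100}) = 0.8191
P_2 = 1/(1+e^{-0.7110}) = 0.6706
L = P_1 × P_2 = 0.8191 × 0.6706 = 0.54928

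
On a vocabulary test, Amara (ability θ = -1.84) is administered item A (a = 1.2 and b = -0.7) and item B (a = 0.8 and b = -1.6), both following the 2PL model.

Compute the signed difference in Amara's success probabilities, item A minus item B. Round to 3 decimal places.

P(θ) = 1 / (1 + exp(−a(θ − b)))
P_A = 0.2029
P_B = 0.4521
P_A − P_B = -0.2492

-0.249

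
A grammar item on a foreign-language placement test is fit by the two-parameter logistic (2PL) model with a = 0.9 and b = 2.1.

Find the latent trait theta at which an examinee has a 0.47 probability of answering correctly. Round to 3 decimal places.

P(theta) = 1 / (1 + exp(−a(theta − b)))
logit = ln(0.4700/0.5300) = -0.1201
theta = b + logit/(a) = 2.1 + (-0.1201)/0.9000 = 1.9665

1.967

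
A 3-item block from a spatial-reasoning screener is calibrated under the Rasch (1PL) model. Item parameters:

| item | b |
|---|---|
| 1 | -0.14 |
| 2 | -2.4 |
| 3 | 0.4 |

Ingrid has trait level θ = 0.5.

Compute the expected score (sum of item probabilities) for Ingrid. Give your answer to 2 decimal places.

P(θ) = 1 / (1 + exp(−(θ − b)))
P_1 = 1/(1+e^{-0.6400}) = 0.6548
P_2 = 1/(1+e^{-2.9000}) = 0.9478
P_3 = 1/(1+e^{-0.1000}) = 0.5250
E[score] = 0.6548 + 0.9478 + 0.5250 = 2.1276

2.13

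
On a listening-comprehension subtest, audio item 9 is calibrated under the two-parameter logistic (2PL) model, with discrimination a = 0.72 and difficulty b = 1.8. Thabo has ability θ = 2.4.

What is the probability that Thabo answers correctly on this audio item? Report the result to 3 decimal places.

0.606

P(θ) = 1 / (1 + exp(−a(θ − b)))
Exponent: 0.72 × (2.4 − 1.8) = 0.4320
1/(1 + e^{-0.4320}) = 0.6064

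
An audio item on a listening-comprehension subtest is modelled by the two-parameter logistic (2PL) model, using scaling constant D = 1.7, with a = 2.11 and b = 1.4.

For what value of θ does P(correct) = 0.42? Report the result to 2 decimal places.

1.31

P(θ) = 1 / (1 + exp(−D·a(θ − b)))
logit = ln(0.4200/0.5800) = -0.3228
θ = b + logit/(1.7·a) = 1.4 + (-0.3228)/3.5870 = 1.3100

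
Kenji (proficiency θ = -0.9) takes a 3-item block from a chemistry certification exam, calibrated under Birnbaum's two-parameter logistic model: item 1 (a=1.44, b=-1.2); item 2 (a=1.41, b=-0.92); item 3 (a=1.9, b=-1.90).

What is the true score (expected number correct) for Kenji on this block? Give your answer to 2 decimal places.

1.98

P(θ) = 1 / (1 + exp(−a(θ − b)))
P_1 = 1/(1+e^{-0.4320}) = 0.6064
P_2 = 1/(1+e^{-0.0282}) = 0.5070
P_3 = 1/(1+e^{-1.9000}) = 0.8699
E[score] = 0.6064 + 0.5070 + 0.8699 = 1.9833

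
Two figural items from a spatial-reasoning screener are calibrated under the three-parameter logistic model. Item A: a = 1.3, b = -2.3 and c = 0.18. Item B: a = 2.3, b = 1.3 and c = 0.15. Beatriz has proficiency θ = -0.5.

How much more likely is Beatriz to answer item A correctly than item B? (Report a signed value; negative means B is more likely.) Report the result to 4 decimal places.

0.7646

P(θ) = c + (1 − c) · 1 / (1 + exp(−a(θ − b)))
P_A = 0.9280
P_B = 0.1633
P_A − P_B = 0.7646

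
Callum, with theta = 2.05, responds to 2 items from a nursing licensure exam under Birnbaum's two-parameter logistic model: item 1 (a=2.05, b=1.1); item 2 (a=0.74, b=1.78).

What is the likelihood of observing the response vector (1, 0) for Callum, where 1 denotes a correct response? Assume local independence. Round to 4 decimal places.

P(theta) = 1 / (1 + exp(−a(theta − b)))
P_1 = 1/(1+e^{-1.9475}) = 0.8752
P_2 = 1/(1+e^{-0.1998}) = 0.5498
L = P_1 × (1−P_2) = 0.8752 × 0.4502 = 0.39402

0.3940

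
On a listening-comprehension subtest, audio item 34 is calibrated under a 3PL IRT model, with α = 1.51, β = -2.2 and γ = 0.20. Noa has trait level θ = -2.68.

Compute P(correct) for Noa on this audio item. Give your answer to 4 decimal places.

P(θ) = γ + (1 − γ) · 1 / (1 + exp(−α(θ − β)))
Exponent: 1.51 × (-2.68 − (-2.2)) = -0.7248
1/(1 + e^{0.7248}) = 0.3263
P = 0.20 + 0.80 × 0.3263 = 0.4611

0.4611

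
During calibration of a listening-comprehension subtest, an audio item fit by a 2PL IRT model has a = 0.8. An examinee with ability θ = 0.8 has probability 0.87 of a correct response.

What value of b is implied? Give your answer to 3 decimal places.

-1.576

P(θ) = 1 / (1 + exp(−a(θ − b)))
logit(0.87) = ln(0.87/0.13) = 1.9010
b = θ − logit/(a) = 0.8 − 1.9010/0.8000 = -1.5762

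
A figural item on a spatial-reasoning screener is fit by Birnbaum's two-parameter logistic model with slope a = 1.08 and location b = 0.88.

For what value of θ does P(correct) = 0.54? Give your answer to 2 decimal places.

1.03

P(θ) = 1 / (1 + exp(−a(θ − b)))
logit = ln(0.5400/0.4600) = 0.1603
θ = b + logit/(a) = 0.88 + 0.1603/1.0800 = 1.0285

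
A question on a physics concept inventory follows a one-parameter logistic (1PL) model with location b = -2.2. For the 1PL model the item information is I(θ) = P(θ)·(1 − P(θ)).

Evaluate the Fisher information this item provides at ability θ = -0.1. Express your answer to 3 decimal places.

0.097

P = 1/(1+e^{-2.1000}) = 0.8909
P(1−P) = 0.8909 × 0.1091 = 0.0972
I = P(1−P) = 0.09719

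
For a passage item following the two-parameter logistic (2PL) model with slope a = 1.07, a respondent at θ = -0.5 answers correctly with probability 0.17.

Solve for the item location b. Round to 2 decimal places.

0.98

P(θ) = 1 / (1 + exp(−a(θ − b)))
logit(0.17) = ln(0.17/0.83) = -1.5856
b = θ − logit/(a) = -0.5 − (-1.5856)/1.0700 = 0.9819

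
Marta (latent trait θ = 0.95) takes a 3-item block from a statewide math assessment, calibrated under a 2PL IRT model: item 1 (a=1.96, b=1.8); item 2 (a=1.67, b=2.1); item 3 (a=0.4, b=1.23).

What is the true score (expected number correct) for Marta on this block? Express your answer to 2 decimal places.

0.76

P(θ) = 1 / (1 + exp(−a(θ − b)))
P_1 = 1/(1+e^{1.6660}) = 0.1590
P_2 = 1/(1+e^{1.9205}) = 0.1278
P_3 = 1/(1+e^{0.1120}) = 0.4720
E[score] = 0.1590 + 0.1278 + 0.4720 = 0.7588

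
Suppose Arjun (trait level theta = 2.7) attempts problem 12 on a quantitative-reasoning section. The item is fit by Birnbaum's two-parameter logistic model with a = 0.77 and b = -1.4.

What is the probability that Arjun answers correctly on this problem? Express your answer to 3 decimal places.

0.959

P(theta) = 1 / (1 + exp(−a(theta − b)))
Exponent: 0.77 × (2.7 − (-1.4)) = 3.1570
1/(1 + e^{-3.1570}) = 0.9592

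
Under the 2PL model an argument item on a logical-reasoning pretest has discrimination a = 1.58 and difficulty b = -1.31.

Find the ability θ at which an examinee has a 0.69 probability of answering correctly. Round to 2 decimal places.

-0.80

P(θ) = 1 / (1 + exp(−a(θ − b)))
logit = ln(0.6900/0.3100) = 0.8001
θ = b + logit/(a) = -1.31 + 0.8001/1.5800 = -0.8036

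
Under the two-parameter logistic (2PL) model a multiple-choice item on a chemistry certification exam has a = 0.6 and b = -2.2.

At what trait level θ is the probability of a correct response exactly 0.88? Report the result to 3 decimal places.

P(θ) = 1 / (1 + exp(−a(θ − b)))
logit = ln(0.8800/0.1200) = 1.9924
θ = b + logit/(a) = -2.2 + 1.9924/0.6000 = 1.1207

1.121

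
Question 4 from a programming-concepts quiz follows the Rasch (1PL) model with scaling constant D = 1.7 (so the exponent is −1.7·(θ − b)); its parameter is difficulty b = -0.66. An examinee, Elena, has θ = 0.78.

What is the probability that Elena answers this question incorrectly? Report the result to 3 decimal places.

0.080

P(θ) = 1 / (1 + exp(−D·(θ − b)))
Exponent: 1.7 × (0.78 − (-0.66)) = 2.4480
1/(1 + e^{-2.4480}) = 0.9204
P = 0.9204
P(incorrect) = 1 − 0.9204 = 0.0796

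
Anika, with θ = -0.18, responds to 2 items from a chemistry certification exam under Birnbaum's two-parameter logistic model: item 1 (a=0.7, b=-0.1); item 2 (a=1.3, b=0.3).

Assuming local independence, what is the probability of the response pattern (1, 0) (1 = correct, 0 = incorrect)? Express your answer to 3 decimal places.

P(θ) = 1 / (1 + exp(−a(θ − b)))
P_1 = 1/(1+e^{0.0560}) = 0.4860
P_2 = 1/(1+e^{0.6240}) = 0.3489
L = P_1 × (1−P_2) = 0.4860 × 0.6511 = 0.31645

0.316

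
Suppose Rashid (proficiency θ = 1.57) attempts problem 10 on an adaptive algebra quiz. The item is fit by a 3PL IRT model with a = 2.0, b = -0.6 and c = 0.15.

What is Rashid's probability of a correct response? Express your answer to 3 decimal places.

0.989

P(θ) = c + (1 − c) · 1 / (1 + exp(−a(θ − b)))
Exponent: 2.0 × (1.57 − (-0.6)) = 4.3400
1/(1 + e^{-4.3400}) = 0.9871
P = 0.15 + 0.85 × 0.9871 = 0.9891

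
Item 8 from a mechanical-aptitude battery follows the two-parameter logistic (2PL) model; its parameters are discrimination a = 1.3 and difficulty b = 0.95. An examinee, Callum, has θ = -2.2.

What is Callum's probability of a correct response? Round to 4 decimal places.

P(θ) = 1 / (1 + exp(−a(θ − b)))
Exponent: 1.3 × (-2.2 − 0.95) = -4.0950
1/(1 + e^{4.0950}) = 0.0164

0.0164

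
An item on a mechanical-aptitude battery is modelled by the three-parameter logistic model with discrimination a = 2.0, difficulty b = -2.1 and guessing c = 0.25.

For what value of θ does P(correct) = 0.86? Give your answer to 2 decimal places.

P(θ) = c + (1 − c) · 1 / (1 + exp(−a(θ − b)))
Remove guessing floor: (0.86 − 0.25)/(1 − 0.25) = 0.8133
logit = ln(0.8133/0.1867) = 1.4718
θ = b + logit/(a) = -2.1 + 1.4718/2.0000 = -1.3641

-1.36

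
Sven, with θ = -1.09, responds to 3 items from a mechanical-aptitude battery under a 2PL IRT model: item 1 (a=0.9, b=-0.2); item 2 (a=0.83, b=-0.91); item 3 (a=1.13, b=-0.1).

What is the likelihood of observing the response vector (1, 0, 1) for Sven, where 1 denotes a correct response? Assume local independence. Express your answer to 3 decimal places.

P(θ) = 1 / (1 + exp(−a(θ − b)))
P_1 = 1/(1+e^{0.8010}) = 0.3098
P_2 = 1/(1+e^{0.1494}) = 0.4627
P_3 = 1/(1+e^{1.1187}) = 0.2463
L = P_1 × (1−P_2) × P_3 = 0.3098 × 0.5373 × 0.2463 = 0.04099

0.041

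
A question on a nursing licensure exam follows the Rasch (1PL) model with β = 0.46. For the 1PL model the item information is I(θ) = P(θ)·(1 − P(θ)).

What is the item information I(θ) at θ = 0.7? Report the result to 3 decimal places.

0.246

P = 1/(1+e^{-0.2400}) = 0.5597
P(1−P) = 0.5597 × 0.4403 = 0.2464
I = P(1−P) = 0.24643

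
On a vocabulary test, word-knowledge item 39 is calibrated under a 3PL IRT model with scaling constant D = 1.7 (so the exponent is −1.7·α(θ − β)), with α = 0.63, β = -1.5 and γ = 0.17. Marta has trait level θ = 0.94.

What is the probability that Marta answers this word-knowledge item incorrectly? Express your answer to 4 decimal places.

P(θ) = γ + (1 − γ) · 1 / (1 + exp(−D·α(θ − β)))
Exponent: 1.7 × 0.63 × (0.94 − (-1.5)) = 2.6132
1/(1 + e^{-2.6132}) = 0.9317
P = 0.17 + 0.83 × 0.9317 = 0.9433
P(incorrect) = 1 − 0.9433 = 0.0567

0.0567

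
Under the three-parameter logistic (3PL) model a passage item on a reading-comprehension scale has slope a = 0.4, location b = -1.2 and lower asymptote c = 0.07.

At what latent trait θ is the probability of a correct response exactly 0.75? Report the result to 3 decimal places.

1.302

P(θ) = c + (1 − c) · 1 / (1 + exp(−a(θ − b)))
Remove guessing floor: (0.75 − 0.07)/(1 − 0.07) = 0.7312
logit = ln(0.7312/0.2688) = 1.0006
θ = b + logit/(a) = -1.2 + 1.0006/0.4000 = 1.3016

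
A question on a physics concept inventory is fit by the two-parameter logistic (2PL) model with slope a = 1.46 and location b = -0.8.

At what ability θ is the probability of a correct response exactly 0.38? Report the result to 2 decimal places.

-1.14

P(θ) = 1 / (1 + exp(−a(θ − b)))
logit = ln(0.3800/0.6200) = -0.4895
θ = b + logit/(a) = -0.8 + (-0.4895)/1.4600 = -1.1353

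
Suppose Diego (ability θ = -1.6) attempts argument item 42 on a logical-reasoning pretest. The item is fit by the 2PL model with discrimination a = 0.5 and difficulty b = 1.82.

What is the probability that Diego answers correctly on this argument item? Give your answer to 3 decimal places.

P(θ) = 1 / (1 + exp(−a(θ − b)))
Exponent: 0.5 × (-1.6 − 1.82) = -1.7100
1/(1 + e^{1.7100}) = 0.1532

0.153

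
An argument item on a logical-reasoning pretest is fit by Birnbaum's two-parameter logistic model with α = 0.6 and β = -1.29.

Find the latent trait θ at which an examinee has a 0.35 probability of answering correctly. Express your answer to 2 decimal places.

-2.32

P(θ) = 1 / (1 + exp(−α(θ − β)))
logit = ln(0.3500/0.6500) = -0.6190
θ = β + logit/(α) = -1.29 + (-0.6190)/0.6000 = -2.3217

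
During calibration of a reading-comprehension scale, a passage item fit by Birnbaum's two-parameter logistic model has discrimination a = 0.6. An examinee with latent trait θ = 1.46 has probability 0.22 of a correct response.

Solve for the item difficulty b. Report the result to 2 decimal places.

3.57

P(θ) = 1 / (1 + exp(−a(θ − b)))
logit(0.22) = ln(0.22/0.78) = -1.2657
b = θ − logit/(a) = 1.46 − (-1.2657)/0.6000 = 3.5694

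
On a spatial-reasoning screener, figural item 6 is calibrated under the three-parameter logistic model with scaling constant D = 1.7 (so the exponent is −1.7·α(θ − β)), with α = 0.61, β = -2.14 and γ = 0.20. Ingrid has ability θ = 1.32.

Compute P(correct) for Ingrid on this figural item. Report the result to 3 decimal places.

0.978

P(θ) = γ + (1 − γ) · 1 / (1 + exp(−D·α(θ − β)))
Exponent: 1.7 × 0.61 × (1.32 − (-2.14)) = 3.5880
1/(1 + e^{-3.5880}) = 0.9731
P = 0.20 + 0.80 × 0.9731 = 0.9785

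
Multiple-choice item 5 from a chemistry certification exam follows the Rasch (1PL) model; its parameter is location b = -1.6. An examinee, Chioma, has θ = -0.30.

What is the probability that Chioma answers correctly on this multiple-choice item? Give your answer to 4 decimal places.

P(θ) = 1 / (1 + exp(−(θ − b)))
Exponent: (-0.30 − (-1.6)) = 1.3000
1/(1 + e^{-1.3000}) = 0.7858
P = 0.7858

0.7858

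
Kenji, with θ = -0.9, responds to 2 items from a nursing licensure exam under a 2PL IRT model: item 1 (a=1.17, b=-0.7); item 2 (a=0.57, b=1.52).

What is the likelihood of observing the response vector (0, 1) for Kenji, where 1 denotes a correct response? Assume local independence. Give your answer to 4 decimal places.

0.1123

P(θ) = 1 / (1 + exp(−a(θ − b)))
P_1 = 1/(1+e^{0.2340}) = 0.4418
P_2 = 1/(1+e^{1.3794}) = 0.2011
L = (1−P_1) × P_2 = 0.5582 × 0.2011 = 0.11226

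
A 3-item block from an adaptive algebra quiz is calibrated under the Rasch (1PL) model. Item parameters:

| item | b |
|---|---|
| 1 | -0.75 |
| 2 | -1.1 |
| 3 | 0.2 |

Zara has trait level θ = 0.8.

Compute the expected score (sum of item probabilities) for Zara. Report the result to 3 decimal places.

P(θ) = 1 / (1 + exp(−(θ − b)))
P_1 = 1/(1+e^{-1.5500}) = 0.8249
P_2 = 1/(1+e^{-1.9000}) = 0.8699
P_3 = 1/(1+e^{-0.6000}) = 0.6457
E[score] = 0.8249 + 0.8699 + 0.6457 = 2.3405

2.340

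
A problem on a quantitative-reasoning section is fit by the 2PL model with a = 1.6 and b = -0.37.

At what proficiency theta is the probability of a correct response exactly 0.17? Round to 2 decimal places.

P(theta) = 1 / (1 + exp(−a(theta − b)))
logit = ln(0.1700/0.8300) = -1.5856
theta = b + logit/(a) = -0.37 + (-1.5856)/1.6000 = -1.3610

-1.36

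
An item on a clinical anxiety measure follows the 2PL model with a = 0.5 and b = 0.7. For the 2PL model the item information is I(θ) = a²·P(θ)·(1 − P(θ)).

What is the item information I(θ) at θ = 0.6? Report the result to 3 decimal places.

0.062

P = 1/(1+e^{0.0500}) = 0.4875
P(1−P) = 0.4875 × 0.5125 = 0.2498
I = a² × P(1−P) = 0.5² × 0.2498 = 0.06246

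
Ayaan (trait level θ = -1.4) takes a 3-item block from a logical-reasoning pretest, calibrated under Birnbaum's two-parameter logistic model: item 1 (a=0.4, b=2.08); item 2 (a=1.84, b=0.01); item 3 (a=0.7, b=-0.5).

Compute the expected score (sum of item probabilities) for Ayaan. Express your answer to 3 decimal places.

P(θ) = 1 / (1 + exp(−a(θ − b)))
P_1 = 1/(1+e^{1.3920}) = 0.1991
P_2 = 1/(1+e^{2.5944}) = 0.0695
P_3 = 1/(1+e^{0.6300}) = 0.3475
E[score] = 0.1991 + 0.0695 + 0.3475 = 0.6161

0.616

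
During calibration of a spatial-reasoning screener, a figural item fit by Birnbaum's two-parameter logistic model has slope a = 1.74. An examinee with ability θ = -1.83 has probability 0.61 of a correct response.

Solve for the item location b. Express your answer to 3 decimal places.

P(θ) = 1 / (1 + exp(−a(θ − b)))
logit(0.61) = ln(0.61/0.39) = 0.4473
b = θ − logit/(a) = -1.83 − 0.4473/1.7400 = -2.0871

-2.087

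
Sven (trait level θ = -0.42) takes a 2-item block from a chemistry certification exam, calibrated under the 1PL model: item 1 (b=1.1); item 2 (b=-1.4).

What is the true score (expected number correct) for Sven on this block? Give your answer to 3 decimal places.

0.907

P(θ) = 1 / (1 + exp(−(θ − b)))
P_1 = 1/(1+e^{1.5200}) = 0.1795
P_2 = 1/(1+e^{-0.9800}) = 0.7271
E[score] = 0.1795 + 0.7271 = 0.9066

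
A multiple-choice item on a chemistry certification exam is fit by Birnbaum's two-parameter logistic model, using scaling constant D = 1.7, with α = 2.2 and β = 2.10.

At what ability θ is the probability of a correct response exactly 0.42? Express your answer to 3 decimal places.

2.014

P(θ) = 1 / (1 + exp(−D·α(θ − β)))
logit = ln(0.4200/0.5800) = -0.3228
θ = β + logit/(1.7·α) = 2.10 + (-0.3228)/3.7400 = 2.0137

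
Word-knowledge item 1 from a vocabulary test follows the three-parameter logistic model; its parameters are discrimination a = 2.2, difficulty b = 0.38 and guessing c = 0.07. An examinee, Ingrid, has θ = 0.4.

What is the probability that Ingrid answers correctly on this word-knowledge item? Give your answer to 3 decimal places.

P(θ) = c + (1 − c) · 1 / (1 + exp(−a(θ − b)))
Exponent: 2.2 × (0.4 − 0.38) = 0.0440
1/(1 + e^{-0.0440}) = 0.5110
P = 0.07 + 0.93 × 0.5110 = 0.5452

0.545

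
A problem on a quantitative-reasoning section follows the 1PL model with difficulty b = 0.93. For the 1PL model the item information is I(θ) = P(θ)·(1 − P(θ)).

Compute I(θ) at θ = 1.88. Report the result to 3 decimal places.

P = 1/(1+e^{-0.9500}) = 0.7211
P(1−P) = 0.7211 × 0.2789 = 0.2011
I = P(1−P) = 0.20111

0.201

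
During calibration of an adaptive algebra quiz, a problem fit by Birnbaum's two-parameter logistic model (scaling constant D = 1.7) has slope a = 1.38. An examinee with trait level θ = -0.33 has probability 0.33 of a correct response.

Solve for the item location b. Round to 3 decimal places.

P(θ) = 1 / (1 + exp(−D·a(θ − b)))
logit(0.33) = ln(0.33/0.67) = -0.7082
b = θ − logit/(1.7·a) = -0.33 − (-0.7082)/2.3460 = -0.0281

-0.028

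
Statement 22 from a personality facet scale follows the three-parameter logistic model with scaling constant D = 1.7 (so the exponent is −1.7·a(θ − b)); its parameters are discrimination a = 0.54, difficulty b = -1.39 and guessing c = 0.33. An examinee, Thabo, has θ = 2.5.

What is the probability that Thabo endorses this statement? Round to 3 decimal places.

0.982

P(θ) = c + (1 − c) · 1 / (1 + exp(−D·a(θ − b)))
Exponent: 1.7 × 0.54 × (2.5 − (-1.39)) = 3.5710
1/(1 + e^{-3.5710}) = 0.9726
P = 0.33 + 0.67 × 0.9726 = 0.9817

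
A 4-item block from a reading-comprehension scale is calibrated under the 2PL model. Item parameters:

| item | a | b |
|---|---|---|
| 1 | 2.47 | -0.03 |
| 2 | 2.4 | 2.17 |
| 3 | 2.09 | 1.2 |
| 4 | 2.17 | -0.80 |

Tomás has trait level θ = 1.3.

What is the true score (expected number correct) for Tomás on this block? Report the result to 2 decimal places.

2.62

P(θ) = 1 / (1 + exp(−a(θ − b)))
P_1 = 1/(1+e^{-3.2851}) = 0.9639
P_2 = 1/(1+e^{2.0880}) = 0.1103
P_3 = 1/(1+e^{-0.2090}) = 0.5521
P_4 = 1/(1+e^{-4.5570}) = 0.9896
E[score] = 0.9639 + 0.1103 + 0.5521 + 0.9896 = 2.6159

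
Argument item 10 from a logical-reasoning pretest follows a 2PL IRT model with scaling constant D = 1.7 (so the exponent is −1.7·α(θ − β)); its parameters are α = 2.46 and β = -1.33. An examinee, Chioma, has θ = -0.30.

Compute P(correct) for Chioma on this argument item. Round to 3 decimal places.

P(θ) = 1 / (1 + exp(−D·α(θ − β)))
Exponent: 1.7 × 2.46 × (-0.30 − (-1.33)) = 4.3075
1/(1 + e^{-4.3075}) = 0.9867
P = 0.9867

0.987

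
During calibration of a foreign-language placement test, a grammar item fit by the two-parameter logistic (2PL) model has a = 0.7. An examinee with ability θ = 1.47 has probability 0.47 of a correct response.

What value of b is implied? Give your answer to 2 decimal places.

P(θ) = 1 / (1 + exp(−a(θ − b)))
logit(0.47) = ln(0.47/0.53) = -0.1201
b = θ − logit/(a) = 1.47 − (-0.1201)/0.7000 = 1.6416

1.64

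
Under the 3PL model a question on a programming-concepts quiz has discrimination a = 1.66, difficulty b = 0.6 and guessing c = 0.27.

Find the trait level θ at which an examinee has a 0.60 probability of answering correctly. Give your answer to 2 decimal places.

0.48

P(θ) = c + (1 − c) · 1 / (1 + exp(−a(θ − b)))
Remove guessing floor: (0.60 − 0.27)/(1 − 0.27) = 0.4521
logit = ln(0.4521/0.5479) = -0.1924
θ = b + logit/(a) = 0.6 + (-0.1924)/1.6600 = 0.4841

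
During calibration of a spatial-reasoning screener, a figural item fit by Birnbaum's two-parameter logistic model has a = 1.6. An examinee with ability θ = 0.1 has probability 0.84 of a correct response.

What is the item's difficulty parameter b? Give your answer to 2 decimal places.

P(θ) = 1 / (1 + exp(−a(θ − b)))
logit(0.84) = ln(0.84/0.16) = 1.6582
b = θ − logit/(a) = 0.1 − 1.6582/1.6000 = -0.9364

-0.94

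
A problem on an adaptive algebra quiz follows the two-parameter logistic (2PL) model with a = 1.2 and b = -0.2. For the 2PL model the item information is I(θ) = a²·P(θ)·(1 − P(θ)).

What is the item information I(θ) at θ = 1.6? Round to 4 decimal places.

P = 1/(1+e^{-2.1600}) = 0.8966
P(1−P) = 0.8966 × 0.1034 = 0.0927
I = a² × P(1−P) = 1.2² × 0.0927 = 0.13350

0.1335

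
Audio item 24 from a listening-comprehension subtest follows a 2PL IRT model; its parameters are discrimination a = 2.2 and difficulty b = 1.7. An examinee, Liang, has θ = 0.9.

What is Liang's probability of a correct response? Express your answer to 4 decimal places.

P(θ) = 1 / (1 + exp(−a(θ − b)))
Exponent: 2.2 × (0.9 − 1.7) = -1.7600
1/(1 + e^{1.7600}) = 0.1468

0.1468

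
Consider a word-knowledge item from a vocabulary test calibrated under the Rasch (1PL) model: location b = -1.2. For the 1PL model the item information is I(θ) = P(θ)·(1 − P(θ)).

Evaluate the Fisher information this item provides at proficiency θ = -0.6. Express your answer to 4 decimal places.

0.2288

P = 1/(1+e^{-0.6000}) = 0.6457
P(1−P) = 0.6457 × 0.3543 = 0.2288
I = P(1−P) = 0.22878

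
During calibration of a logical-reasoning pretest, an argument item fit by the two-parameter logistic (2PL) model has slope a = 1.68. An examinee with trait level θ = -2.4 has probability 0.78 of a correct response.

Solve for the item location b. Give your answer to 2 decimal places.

-3.15

P(θ) = 1 / (1 + exp(−a(θ − b)))
logit(0.78) = ln(0.78/0.22) = 1.2657
b = θ − logit/(a) = -2.4 − 1.2657/1.6800 = -3.1534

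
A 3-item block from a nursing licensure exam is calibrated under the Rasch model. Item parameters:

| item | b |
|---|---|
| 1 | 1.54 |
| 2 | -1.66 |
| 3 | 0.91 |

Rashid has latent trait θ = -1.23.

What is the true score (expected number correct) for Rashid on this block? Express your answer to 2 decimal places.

0.77

P(θ) = 1 / (1 + exp(−(θ − b)))
P_1 = 1/(1+e^{2.7700}) = 0.0590
P_2 = 1/(1+e^{-0.4300}) = 0.6059
P_3 = 1/(1+e^{2.1400}) = 0.1053
E[score] = 0.0590 + 0.6059 + 0.1053 = 0.7701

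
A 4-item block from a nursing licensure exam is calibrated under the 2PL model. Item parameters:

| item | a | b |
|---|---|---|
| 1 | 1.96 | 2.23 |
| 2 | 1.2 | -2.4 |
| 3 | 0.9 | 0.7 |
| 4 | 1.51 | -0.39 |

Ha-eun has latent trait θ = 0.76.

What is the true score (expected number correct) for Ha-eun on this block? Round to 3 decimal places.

P(θ) = 1 / (1 + exp(−a(θ − b)))
P_1 = 1/(1+e^{2.8812}) = 0.0531
P_2 = 1/(1+e^{-3.7920}) = 0.9779
P_3 = 1/(1+e^{-0.0540}) = 0.5135
P_4 = 1/(1+e^{-1.7365}) = 0.8502
E[score] = 0.0531 + 0.9779 + 0.5135 + 0.8502 = 2.3948

2.395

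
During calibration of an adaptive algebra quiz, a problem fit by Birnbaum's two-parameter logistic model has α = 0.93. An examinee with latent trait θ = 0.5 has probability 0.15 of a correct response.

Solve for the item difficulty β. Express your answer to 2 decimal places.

2.37

P(θ) = 1 / (1 + exp(−α(θ − β)))
logit(0.15) = ln(0.15/0.85) = -1.7346
β = θ − logit/(α) = 0.5 − (-1.7346)/0.9300 = 2.3652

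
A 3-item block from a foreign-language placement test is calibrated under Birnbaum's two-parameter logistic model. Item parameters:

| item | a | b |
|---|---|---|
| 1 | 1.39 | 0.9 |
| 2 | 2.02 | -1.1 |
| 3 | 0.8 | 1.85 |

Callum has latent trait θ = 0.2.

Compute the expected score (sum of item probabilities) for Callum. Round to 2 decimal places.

P(θ) = 1 / (1 + exp(−a(θ − b)))
P_1 = 1/(1+e^{0.9730}) = 0.2743
P_2 = 1/(1+e^{-2.6260}) = 0.9325
P_3 = 1/(1+e^{1.3200}) = 0.2108
E[score] = 0.2743 + 0.9325 + 0.2108 = 1.4176

1.42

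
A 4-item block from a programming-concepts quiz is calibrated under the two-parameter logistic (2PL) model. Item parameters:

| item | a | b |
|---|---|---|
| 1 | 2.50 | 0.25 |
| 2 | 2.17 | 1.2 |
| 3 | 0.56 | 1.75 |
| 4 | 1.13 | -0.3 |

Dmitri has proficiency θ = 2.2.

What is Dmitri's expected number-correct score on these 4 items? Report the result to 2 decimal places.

P(θ) = 1 / (1 + exp(−a(θ − b)))
P_1 = 1/(1+e^{-4.8750}) = 0.9924
P_2 = 1/(1+e^{-2.1700}) = 0.8975
P_3 = 1/(1+e^{-0.2520}) = 0.5627
P_4 = 1/(1+e^{-2.8250}) = 0.9440
E[score] = 0.9924 + 0.8975 + 0.5627 + 0.9440 = 3.3966

3.40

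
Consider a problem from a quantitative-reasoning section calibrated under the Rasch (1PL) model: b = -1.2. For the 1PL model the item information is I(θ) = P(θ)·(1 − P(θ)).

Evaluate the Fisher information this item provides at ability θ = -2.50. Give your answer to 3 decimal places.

P = 1/(1+e^{1.3000}) = 0.2142
P(1−P) = 0.2142 × 0.7858 = 0.1683
I = P(1−P) = 0.16830

0.168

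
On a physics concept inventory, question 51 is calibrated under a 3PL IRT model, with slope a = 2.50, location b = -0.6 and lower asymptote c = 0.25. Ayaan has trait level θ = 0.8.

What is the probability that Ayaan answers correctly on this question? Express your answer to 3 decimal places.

0.978

P(θ) = c + (1 − c) · 1 / (1 + exp(−a(θ − b)))
Exponent: 2.50 × (0.8 − (-0.6)) = 3.5000
1/(1 + e^{-3.5000}) = 0.9707
P = 0.25 + 0.75 × 0.9707 = 0.9780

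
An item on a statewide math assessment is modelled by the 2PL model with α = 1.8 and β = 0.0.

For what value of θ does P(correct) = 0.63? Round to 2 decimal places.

0.30

P(θ) = 1 / (1 + exp(−α(θ − β)))
logit = ln(0.6300/0.3700) = 0.5322
θ = β + logit/(α) = 0.0 + 0.5322/1.8000 = 0.2957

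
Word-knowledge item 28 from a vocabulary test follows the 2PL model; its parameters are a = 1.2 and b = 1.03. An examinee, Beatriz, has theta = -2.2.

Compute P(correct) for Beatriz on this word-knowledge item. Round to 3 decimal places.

0.020

P(theta) = 1 / (1 + exp(−a(theta − b)))
Exponent: 1.2 × (-2.2 − 1.03) = -3.8760
1/(1 + e^{3.8760}) = 0.0203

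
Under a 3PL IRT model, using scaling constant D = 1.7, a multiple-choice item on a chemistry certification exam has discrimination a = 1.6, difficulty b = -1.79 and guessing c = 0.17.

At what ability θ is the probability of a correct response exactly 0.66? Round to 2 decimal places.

-1.66

P(θ) = c + (1 − c) · 1 / (1 + exp(−D·a(θ − b)))
Remove guessing floor: (0.66 − 0.17)/(1 − 0.17) = 0.5904
logit = ln(0.5904/0.4096) = 0.3655
θ = b + logit/(1.7·a) = -1.79 + 0.3655/2.7200 = -1.6556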